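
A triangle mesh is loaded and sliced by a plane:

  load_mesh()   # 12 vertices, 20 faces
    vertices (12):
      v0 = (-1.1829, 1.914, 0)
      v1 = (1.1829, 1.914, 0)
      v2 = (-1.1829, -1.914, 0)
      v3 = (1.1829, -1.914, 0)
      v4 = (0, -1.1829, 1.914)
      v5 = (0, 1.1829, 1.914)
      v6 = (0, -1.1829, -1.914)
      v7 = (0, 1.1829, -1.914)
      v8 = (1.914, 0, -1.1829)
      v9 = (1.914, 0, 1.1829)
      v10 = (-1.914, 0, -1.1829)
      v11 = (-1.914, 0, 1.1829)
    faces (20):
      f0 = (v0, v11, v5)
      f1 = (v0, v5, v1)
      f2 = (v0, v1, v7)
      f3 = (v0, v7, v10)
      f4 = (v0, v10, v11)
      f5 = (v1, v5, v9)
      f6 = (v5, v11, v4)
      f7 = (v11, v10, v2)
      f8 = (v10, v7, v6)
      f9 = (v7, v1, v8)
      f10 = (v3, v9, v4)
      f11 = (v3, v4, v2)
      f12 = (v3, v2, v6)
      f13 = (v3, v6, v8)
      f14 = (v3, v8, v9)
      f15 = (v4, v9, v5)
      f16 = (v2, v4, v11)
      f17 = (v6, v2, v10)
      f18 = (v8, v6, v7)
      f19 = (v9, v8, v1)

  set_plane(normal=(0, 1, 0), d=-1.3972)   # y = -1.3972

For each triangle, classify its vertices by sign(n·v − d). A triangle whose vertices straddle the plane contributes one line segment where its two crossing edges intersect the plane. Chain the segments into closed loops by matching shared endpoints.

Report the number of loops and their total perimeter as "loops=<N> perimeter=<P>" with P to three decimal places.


loops=1 perimeter=8.511

Straddling triangles (8 of 20):
  (v11,v10,v2) [++-] → (-1.3803, -1.3972, -0.319395)–(-1.3803, -1.3972, 0.319395)  len=0.6388
  (v3,v9,v4) [-++] → (1.3803, -1.3972, 0.319395)–(0.346732, -1.3972, 1.35297)  len=1.4617
  (v3,v4,v2) [-+-] → (0.346732, -1.3972, 1.35297)–(-0.346732, -1.3972, 1.35297)  len=0.6935
  (v3,v2,v6) [--+] → (-0.346732, -1.3972, -1.35297)–(0.346732, -1.3972, -1.35297)  len=0.6935
  (v3,v6,v8) [-++] → (0.346732, -1.3972, -1.35297)–(1.3803, -1.3972, -0.319395)  len=1.4617
  (v3,v8,v9) [-++] → (1.3803, -1.3972, -0.319395)–(1.3803, -1.3972, 0.319395)  len=0.6388
  (v2,v4,v11) [-++] → (-0.346732, -1.3972, 1.35297)–(-1.3803, -1.3972, 0.319395)  len=1.4617
  (v6,v2,v10) [+-+] → (-0.346732, -1.3972, -1.35297)–(-1.3803, -1.3972, -0.319395)  len=1.4617

Chained into 1 loop(s):
  loop 1: 8 segments, perimeter = 8.5113
Total perimeter = 8.511


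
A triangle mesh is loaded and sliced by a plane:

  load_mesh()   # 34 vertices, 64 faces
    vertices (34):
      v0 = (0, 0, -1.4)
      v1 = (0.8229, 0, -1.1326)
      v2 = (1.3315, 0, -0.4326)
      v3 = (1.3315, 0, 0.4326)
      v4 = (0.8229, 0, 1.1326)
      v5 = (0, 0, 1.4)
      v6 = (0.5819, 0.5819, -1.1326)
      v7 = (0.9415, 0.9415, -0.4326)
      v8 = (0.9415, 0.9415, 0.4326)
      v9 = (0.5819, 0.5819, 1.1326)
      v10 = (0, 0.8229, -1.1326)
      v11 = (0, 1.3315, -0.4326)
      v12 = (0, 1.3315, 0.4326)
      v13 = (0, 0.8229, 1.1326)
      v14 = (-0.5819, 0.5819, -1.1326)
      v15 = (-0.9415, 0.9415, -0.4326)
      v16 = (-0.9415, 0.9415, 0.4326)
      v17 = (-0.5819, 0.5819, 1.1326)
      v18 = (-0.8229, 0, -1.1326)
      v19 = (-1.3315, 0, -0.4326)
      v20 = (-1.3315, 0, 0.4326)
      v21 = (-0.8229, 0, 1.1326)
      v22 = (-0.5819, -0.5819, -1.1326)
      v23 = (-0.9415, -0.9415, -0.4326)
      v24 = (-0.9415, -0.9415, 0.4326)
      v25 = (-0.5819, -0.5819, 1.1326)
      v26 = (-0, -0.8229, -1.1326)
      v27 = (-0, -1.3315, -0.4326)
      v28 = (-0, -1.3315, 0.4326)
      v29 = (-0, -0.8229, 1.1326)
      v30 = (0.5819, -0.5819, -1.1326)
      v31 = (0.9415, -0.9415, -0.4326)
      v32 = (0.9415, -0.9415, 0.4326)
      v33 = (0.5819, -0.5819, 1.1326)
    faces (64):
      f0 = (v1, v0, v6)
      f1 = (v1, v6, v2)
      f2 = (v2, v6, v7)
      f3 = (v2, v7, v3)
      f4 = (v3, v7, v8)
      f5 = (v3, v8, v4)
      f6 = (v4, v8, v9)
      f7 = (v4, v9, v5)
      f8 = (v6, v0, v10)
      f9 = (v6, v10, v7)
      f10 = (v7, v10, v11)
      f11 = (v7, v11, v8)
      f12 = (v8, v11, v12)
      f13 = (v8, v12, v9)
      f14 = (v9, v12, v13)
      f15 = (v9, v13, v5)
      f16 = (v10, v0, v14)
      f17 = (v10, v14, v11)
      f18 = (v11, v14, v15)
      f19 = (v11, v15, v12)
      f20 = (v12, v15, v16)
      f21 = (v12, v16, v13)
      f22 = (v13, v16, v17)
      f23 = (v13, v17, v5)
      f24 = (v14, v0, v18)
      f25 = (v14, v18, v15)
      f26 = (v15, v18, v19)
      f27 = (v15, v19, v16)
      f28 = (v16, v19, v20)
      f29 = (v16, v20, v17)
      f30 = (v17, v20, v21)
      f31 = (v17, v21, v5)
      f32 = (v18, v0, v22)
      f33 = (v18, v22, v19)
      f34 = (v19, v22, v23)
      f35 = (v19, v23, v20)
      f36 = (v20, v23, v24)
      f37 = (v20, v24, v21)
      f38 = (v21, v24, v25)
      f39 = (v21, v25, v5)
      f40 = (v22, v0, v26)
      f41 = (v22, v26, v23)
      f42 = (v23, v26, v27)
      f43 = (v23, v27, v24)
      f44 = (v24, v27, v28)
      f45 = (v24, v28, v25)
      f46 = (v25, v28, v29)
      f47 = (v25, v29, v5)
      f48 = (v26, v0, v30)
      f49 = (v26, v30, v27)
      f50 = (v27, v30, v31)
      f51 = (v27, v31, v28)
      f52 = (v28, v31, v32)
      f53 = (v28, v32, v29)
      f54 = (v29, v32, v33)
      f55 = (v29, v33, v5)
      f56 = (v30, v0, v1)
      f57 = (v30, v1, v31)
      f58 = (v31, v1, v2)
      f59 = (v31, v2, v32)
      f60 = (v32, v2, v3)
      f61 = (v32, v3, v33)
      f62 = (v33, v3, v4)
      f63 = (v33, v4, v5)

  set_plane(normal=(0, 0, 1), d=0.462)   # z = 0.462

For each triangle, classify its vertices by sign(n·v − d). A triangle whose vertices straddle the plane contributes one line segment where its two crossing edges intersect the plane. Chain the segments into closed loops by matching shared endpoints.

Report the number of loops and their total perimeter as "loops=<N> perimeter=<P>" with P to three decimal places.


loops=1 perimeter=8.022

Straddling triangles (16 of 64):
  (v3,v8,v4) [--+] → (0.936519, 0.901957, 0.462)–(1.31014, 0, 0.462)  len=0.9763
  (v4,v8,v9) [+-+] → (0.936519, 0.901957, 0.462)–(0.926397, 0.926397, 0.462)  len=0.0265
  (v8,v12,v9) [--+] → (0.0244398, 1.30002, 0.462)–(0.926397, 0.926397, 0.462)  len=0.9763
  (v9,v12,v13) [+-+] → (0.0244398, 1.30002, 0.462)–(0, 1.31014, 0.462)  len=0.0265
  (v12,v16,v13) [--+] → (-0.901957, 0.936519, 0.462)–(0, 1.31014, 0.462)  len=0.9763
  (v13,v16,v17) [+-+] → (-0.901957, 0.936519, 0.462)–(-0.926397, 0.926397, 0.462)  len=0.0265
  (v16,v20,v17) [--+] → (-1.30002, 0.0244398, 0.462)–(-0.926397, 0.926397, 0.462)  len=0.9763
  (v17,v20,v21) [+-+] → (-1.30002, 0.0244398, 0.462)–(-1.31014, 0, 0.462)  len=0.0265
  (v20,v24,v21) [--+] → (-0.936519, -0.901957, 0.462)–(-1.31014, 0, 0.462)  len=0.9763
  (v21,v24,v25) [+-+] → (-0.936519, -0.901957, 0.462)–(-0.926397, -0.926397, 0.462)  len=0.0265
  (v24,v28,v25) [--+] → (-0.0244398, -1.30002, 0.462)–(-0.926397, -0.926397, 0.462)  len=0.9763
  (v25,v28,v29) [+-+] → (-0.0244398, -1.30002, 0.462)–(0, -1.31014, 0.462)  len=0.0265
  (v28,v32,v29) [--+] → (0.901957, -0.936519, 0.462)–(0, -1.31014, 0.462)  len=0.9763
  (v29,v32,v33) [+-+] → (0.901957, -0.936519, 0.462)–(0.926397, -0.926397, 0.462)  len=0.0265
  (v32,v3,v33) [--+] → (1.30002, -0.0244398, 0.462)–(0.926397, -0.926397, 0.462)  len=0.9763
  (v33,v3,v4) [+-+] → (1.30002, -0.0244398, 0.462)–(1.31014, 0, 0.462)  len=0.0265

Chained into 1 loop(s):
  loop 1: 16 segments, perimeter = 8.0218
Total perimeter = 8.022


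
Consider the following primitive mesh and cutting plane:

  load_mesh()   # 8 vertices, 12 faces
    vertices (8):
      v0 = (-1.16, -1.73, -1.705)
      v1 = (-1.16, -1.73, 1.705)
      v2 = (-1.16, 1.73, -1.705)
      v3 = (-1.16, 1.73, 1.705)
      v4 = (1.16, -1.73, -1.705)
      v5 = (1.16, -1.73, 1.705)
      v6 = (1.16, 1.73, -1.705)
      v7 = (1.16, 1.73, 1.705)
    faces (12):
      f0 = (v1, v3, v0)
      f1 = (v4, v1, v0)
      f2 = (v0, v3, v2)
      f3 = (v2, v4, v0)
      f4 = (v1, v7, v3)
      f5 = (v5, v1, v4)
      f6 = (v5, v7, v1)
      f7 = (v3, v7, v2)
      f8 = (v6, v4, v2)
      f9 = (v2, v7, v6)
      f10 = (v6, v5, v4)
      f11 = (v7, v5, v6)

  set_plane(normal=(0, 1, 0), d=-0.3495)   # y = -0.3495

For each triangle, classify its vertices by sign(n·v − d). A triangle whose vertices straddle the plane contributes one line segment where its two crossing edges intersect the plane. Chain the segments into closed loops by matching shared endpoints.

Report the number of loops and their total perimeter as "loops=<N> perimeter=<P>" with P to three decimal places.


Straddling triangles (8 of 12):
  (v1,v3,v0) [-+-] → (-1.16, -0.3495, 1.705)–(-1.16, -0.3495, -0.344449)  len=2.0494
  (v0,v3,v2) [-++] → (-1.16, -0.3495, -0.344449)–(-1.16, -0.3495, -1.705)  len=1.3606
  (v2,v4,v0) [+--] → (0.234347, -0.3495, -1.705)–(-1.16, -0.3495, -1.705)  len=1.3943
  (v1,v7,v3) [-++] → (-0.234347, -0.3495, 1.705)–(-1.16, -0.3495, 1.705)  len=0.9257
  (v5,v7,v1) [-+-] → (1.16, -0.3495, 1.705)–(-0.234347, -0.3495, 1.705)  len=1.3943
  (v6,v4,v2) [+-+] → (1.16, -0.3495, -1.705)–(0.234347, -0.3495, -1.705)  len=0.9257
  (v6,v5,v4) [+--] → (1.16, -0.3495, 0.344449)–(1.16, -0.3495, -1.705)  len=2.0494
  (v7,v5,v6) [+-+] → (1.16, -0.3495, 1.705)–(1.16, -0.3495, 0.344449)  len=1.3606

Chained into 1 loop(s):
  loop 1: 8 segments, perimeter = 11.4600
Total perimeter = 11.460

loops=1 perimeter=11.460


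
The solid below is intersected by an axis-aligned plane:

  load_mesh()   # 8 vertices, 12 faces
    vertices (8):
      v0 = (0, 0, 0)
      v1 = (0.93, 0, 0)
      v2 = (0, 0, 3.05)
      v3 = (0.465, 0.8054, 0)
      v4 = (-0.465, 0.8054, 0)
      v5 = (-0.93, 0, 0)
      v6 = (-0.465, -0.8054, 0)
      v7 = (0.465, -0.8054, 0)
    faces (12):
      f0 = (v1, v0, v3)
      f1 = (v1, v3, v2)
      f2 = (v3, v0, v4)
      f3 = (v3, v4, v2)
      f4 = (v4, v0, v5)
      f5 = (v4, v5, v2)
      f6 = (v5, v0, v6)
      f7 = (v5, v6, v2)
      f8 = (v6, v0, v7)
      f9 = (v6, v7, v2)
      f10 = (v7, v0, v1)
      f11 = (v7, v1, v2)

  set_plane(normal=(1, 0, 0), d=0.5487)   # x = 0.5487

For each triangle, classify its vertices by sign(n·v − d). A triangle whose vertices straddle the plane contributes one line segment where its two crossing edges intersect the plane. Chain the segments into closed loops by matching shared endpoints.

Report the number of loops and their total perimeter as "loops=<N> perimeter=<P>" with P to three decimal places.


loops=1 perimeter=4.149

Straddling triangles (4 of 12):
  (v1,v0,v3) [+--] → (0.5487, 0, 0)–(0.5487, 0.660428, 0)  len=0.6604
  (v1,v3,v2) [+--] → (0.5487, 0.660428, 0)–(0.5487, 0, 1.2505)  len=1.4142
  (v7,v0,v1) [--+] → (0.5487, 0, 0)–(0.5487, -0.660428, 0)  len=0.6604
  (v7,v1,v2) [-+-] → (0.5487, -0.660428, 0)–(0.5487, 0, 1.2505)  len=1.4142

Chained into 1 loop(s):
  loop 1: 4 segments, perimeter = 4.1492
Total perimeter = 4.149


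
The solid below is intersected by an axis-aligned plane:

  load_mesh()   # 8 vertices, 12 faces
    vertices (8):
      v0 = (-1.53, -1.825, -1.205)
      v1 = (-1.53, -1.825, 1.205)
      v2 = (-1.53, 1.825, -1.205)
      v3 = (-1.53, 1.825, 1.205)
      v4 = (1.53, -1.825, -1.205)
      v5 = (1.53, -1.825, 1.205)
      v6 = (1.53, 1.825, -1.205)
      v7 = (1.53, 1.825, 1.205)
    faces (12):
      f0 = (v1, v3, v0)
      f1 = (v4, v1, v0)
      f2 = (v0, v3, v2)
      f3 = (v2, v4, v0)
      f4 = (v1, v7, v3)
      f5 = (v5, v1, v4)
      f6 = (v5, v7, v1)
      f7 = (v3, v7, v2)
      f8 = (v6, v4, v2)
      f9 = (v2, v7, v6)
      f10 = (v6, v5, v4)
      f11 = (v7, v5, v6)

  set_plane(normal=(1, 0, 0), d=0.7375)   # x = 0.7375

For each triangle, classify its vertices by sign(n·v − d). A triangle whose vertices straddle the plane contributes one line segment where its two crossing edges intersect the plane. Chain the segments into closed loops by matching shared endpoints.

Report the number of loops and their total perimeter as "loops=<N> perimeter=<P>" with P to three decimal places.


Straddling triangles (8 of 12):
  (v4,v1,v0) [+--] → (0.7375, -1.825, -0.580842)–(0.7375, -1.825, -1.205)  len=0.6242
  (v2,v4,v0) [-+-] → (0.7375, -0.879698, -1.205)–(0.7375, -1.825, -1.205)  len=0.9453
  (v1,v7,v3) [-+-] → (0.7375, 0.879698, 1.205)–(0.7375, 1.825, 1.205)  len=0.9453
  (v5,v1,v4) [+-+] → (0.7375, -1.825, 1.205)–(0.7375, -1.825, -0.580842)  len=1.7858
  (v5,v7,v1) [++-] → (0.7375, 0.879698, 1.205)–(0.7375, -1.825, 1.205)  len=2.7047
  (v3,v7,v2) [-+-] → (0.7375, 1.825, 1.205)–(0.7375, 1.825, 0.580842)  len=0.6242
  (v6,v4,v2) [++-] → (0.7375, -0.879698, -1.205)–(0.7375, 1.825, -1.205)  len=2.7047
  (v2,v7,v6) [-++] → (0.7375, 1.825, 0.580842)–(0.7375, 1.825, -1.205)  len=1.7858

Chained into 1 loop(s):
  loop 1: 8 segments, perimeter = 12.1200
Total perimeter = 12.120

loops=1 perimeter=12.120


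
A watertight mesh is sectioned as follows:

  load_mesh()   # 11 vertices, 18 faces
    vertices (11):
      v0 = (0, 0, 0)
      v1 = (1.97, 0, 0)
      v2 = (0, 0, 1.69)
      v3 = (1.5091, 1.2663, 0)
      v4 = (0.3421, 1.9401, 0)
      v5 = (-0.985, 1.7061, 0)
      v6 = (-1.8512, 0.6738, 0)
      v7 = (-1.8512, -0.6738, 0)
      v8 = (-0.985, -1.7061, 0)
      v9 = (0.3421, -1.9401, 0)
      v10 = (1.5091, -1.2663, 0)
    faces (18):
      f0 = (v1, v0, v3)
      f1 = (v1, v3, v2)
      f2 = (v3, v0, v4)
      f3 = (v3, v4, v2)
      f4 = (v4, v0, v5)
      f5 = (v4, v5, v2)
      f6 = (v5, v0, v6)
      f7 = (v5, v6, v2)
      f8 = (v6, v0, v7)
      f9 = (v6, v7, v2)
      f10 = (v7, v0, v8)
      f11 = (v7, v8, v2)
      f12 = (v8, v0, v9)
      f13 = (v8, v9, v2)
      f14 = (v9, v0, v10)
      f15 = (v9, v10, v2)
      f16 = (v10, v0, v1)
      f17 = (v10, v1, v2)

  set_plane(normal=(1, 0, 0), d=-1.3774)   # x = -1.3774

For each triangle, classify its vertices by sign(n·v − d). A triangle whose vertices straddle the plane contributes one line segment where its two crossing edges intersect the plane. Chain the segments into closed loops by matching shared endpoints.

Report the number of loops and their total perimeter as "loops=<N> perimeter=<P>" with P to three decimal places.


loops=1 perimeter=5.189

Straddling triangles (6 of 18):
  (v5,v0,v6) [++-] → (-1.3774, 0.501346, 0)–(-1.3774, 1.23845, 0)  len=0.7371
  (v5,v6,v2) [+-+] → (-1.3774, 1.23845, 0)–(-1.3774, 0.501346, 0.432542)  len=0.8546
  (v6,v0,v7) [-+-] → (-1.3774, 0.501346, 0)–(-1.3774, -0.501346, 0)  len=1.0027
  (v6,v7,v2) [--+] → (-1.3774, -0.501346, 0.432542)–(-1.3774, 0.501346, 0.432542)  len=1.0027
  (v7,v0,v8) [-++] → (-1.3774, -0.501346, 0)–(-1.3774, -1.23845, 0)  len=0.7371
  (v7,v8,v2) [-++] → (-1.3774, -1.23845, 0)–(-1.3774, -0.501346, 0.432542)  len=0.8546

Chained into 1 loop(s):
  loop 1: 6 segments, perimeter = 5.1889
Total perimeter = 5.189


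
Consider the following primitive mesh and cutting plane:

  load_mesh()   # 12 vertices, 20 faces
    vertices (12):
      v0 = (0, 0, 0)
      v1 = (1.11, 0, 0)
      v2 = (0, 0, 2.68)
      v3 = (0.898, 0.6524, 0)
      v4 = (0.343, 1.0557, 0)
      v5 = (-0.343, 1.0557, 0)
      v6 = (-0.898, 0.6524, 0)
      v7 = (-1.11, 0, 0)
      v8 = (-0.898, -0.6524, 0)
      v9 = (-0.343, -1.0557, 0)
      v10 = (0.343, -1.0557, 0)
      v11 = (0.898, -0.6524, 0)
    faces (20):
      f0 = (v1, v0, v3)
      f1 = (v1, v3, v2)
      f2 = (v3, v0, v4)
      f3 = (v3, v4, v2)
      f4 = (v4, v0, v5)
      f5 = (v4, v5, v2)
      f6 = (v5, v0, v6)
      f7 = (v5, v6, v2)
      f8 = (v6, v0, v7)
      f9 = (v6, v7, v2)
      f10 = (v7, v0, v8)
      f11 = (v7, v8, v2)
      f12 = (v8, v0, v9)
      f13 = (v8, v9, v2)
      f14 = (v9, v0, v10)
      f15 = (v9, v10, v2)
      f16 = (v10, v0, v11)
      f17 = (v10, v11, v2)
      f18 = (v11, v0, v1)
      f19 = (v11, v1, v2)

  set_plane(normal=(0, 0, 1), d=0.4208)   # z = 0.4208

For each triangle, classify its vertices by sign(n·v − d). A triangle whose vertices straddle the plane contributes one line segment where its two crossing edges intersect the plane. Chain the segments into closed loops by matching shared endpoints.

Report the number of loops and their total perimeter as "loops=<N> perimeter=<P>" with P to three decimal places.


loops=1 perimeter=5.783

Straddling triangles (10 of 20):
  (v1,v3,v2) [--+] → (0.757001, 0.549963, 0.4208)–(0.935713, 0, 0.4208)  len=0.5783
  (v3,v4,v2) [--+] → (0.289144, 0.889939, 0.4208)–(0.757001, 0.549963, 0.4208)  len=0.5783
  (v4,v5,v2) [--+] → (-0.289144, 0.889939, 0.4208)–(0.289144, 0.889939, 0.4208)  len=0.5783
  (v5,v6,v2) [--+] → (-0.757001, 0.549963, 0.4208)–(-0.289144, 0.889939, 0.4208)  len=0.5783
  (v6,v7,v2) [--+] → (-0.935713, 0, 0.4208)–(-0.757001, 0.549963, 0.4208)  len=0.5783
  (v7,v8,v2) [--+] → (-0.757001, -0.549963, 0.4208)–(-0.935713, 0, 0.4208)  len=0.5783
  (v8,v9,v2) [--+] → (-0.289144, -0.889939, 0.4208)–(-0.757001, -0.549963, 0.4208)  len=0.5783
  (v9,v10,v2) [--+] → (0.289144, -0.889939, 0.4208)–(-0.289144, -0.889939, 0.4208)  len=0.5783
  (v10,v11,v2) [--+] → (0.757001, -0.549963, 0.4208)–(0.289144, -0.889939, 0.4208)  len=0.5783
  (v11,v1,v2) [--+] → (0.935713, 0, 0.4208)–(0.757001, -0.549963, 0.4208)  len=0.5783

Chained into 1 loop(s):
  loop 1: 10 segments, perimeter = 5.7830
Total perimeter = 5.783


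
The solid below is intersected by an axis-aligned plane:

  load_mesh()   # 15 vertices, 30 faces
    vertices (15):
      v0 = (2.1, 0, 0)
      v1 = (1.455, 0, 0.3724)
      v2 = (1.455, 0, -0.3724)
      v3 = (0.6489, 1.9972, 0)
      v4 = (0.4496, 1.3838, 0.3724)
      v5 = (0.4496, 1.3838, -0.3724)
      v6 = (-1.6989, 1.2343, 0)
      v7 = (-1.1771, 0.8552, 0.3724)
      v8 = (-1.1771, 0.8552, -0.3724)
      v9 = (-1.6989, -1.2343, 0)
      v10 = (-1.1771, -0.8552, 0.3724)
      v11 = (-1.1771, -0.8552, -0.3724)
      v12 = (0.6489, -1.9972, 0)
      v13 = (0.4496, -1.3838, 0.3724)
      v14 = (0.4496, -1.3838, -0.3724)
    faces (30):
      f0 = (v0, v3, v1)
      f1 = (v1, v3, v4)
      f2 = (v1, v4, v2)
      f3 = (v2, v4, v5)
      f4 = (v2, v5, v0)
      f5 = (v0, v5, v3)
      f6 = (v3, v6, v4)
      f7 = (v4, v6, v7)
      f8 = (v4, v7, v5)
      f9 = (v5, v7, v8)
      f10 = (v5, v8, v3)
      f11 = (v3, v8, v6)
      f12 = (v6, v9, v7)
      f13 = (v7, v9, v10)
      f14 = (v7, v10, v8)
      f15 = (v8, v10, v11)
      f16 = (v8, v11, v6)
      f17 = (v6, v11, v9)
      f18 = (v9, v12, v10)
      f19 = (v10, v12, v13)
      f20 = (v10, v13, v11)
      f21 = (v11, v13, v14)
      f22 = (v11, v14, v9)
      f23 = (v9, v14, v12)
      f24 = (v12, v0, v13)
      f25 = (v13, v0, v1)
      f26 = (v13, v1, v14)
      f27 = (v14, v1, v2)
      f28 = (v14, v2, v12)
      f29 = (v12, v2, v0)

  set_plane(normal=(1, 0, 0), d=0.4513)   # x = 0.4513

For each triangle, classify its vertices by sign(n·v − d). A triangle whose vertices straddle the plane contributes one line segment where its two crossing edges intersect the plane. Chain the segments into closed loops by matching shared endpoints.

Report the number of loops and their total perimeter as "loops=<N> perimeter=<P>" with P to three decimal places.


Straddling triangles (16 of 30):
  (v1,v3,v4) [++-] → (0.4513, 1.38903, 0.369223)–(0.4513, 1.38146, 0.3724)  len=0.0082
  (v1,v4,v2) [+-+] → (0.4513, 1.38146, 0.3724)–(0.4513, 1.38146, 0.371141)  len=0.0013
  (v2,v4,v5) [+--] → (0.4513, 1.38146, 0.371141)–(0.4513, 1.38146, -0.3724)  len=0.7435
  (v2,v5,v0) [+-+] → (0.4513, 1.38146, -0.3724)–(0.4513, 1.38237, -0.372016)  len=0.0010
  (v0,v5,v3) [+-+] → (0.4513, 1.38237, -0.372016)–(0.4513, 1.38903, -0.369223)  len=0.0072
  (v3,v6,v4) [+--] → (0.4513, 1.93299, 0)–(0.4513, 1.38903, 0.369223)  len=0.6574
  (v5,v8,v3) [--+] → (0.4513, 1.87362, -0.0402991)–(0.4513, 1.38903, -0.369223)  len=0.5857
  (v3,v8,v6) [+--] → (0.4513, 1.87362, -0.0402991)–(0.4513, 1.93299, 0)  len=0.0718
  (v9,v12,v10) [-+-] → (0.4513, -1.93299, 0)–(0.4513, -1.87362, 0.0402991)  len=0.0718
  (v10,v12,v13) [-+-] → (0.4513, -1.87362, 0.0402991)–(0.4513, -1.38903, 0.369223)  len=0.5857
  (v9,v14,v12) [--+] → (0.4513, -1.38903, -0.369223)–(0.4513, -1.93299, 0)  len=0.6574
  (v12,v0,v13) [++-] → (0.4513, -1.38237, 0.372016)–(0.4513, -1.38903, 0.369223)  len=0.0072
  (v13,v0,v1) [-++] → (0.4513, -1.38237, 0.372016)–(0.4513, -1.38146, 0.3724)  len=0.0010
  (v13,v1,v14) [-+-] → (0.4513, -1.38146, 0.3724)–(0.4513, -1.38146, -0.371141)  len=0.7435
  (v14,v1,v2) [-++] → (0.4513, -1.38146, -0.371141)–(0.4513, -1.38146, -0.3724)  len=0.0013
  (v14,v2,v12) [-++] → (0.4513, -1.38146, -0.3724)–(0.4513, -1.38903, -0.369223)  len=0.0082

Chained into 2 loop(s):
  loop 1: 8 segments, perimeter = 2.0761
  loop 2: 8 segments, perimeter = 2.0761
Total perimeter = 4.152

loops=2 perimeter=4.152


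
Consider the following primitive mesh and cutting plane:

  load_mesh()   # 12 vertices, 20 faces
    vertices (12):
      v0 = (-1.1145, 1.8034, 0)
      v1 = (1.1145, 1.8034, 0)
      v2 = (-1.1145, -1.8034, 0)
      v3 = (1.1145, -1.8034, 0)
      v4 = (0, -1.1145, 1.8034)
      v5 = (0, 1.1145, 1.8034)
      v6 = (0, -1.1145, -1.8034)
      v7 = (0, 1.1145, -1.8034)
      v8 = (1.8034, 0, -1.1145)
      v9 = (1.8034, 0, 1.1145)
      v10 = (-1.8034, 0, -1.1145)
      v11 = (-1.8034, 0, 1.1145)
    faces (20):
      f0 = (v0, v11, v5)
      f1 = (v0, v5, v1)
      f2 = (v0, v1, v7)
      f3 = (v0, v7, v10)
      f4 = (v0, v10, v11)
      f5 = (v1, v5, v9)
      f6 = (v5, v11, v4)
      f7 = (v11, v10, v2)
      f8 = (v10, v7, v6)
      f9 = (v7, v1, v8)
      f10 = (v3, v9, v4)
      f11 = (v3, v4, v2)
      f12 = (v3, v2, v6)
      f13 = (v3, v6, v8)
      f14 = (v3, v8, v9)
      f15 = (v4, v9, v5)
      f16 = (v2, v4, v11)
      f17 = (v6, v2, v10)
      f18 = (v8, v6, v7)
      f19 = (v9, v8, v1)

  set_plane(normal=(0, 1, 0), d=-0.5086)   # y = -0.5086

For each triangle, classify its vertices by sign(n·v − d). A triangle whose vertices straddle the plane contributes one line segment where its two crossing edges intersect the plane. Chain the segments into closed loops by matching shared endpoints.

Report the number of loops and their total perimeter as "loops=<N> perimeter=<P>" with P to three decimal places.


Straddling triangles (10 of 20):
  (v5,v11,v4) [++-] → (-0.980422, -0.5086, 1.42888)–(0, -0.5086, 1.8034)  len=1.0495
  (v11,v10,v2) [++-] → (-1.60911, -0.5086, -0.800186)–(-1.60911, -0.5086, 0.800186)  len=1.6004
  (v10,v7,v6) [++-] → (0, -0.5086, -1.8034)–(-0.980422, -0.5086, -1.42888)  len=1.0495
  (v3,v9,v4) [-+-] → (1.60911, -0.5086, 0.800186)–(0.980422, -0.5086, 1.42888)  len=0.8891
  (v3,v6,v8) [--+] → (0.980422, -0.5086, -1.42888)–(1.60911, -0.5086, -0.800186)  len=0.8891
  (v3,v8,v9) [-++] → (1.60911, -0.5086, -0.800186)–(1.60911, -0.5086, 0.800186)  len=1.6004
  (v4,v9,v5) [-++] → (0.980422, -0.5086, 1.42888)–(0, -0.5086, 1.8034)  len=1.0495
  (v2,v4,v11) [--+] → (-0.980422, -0.5086, 1.42888)–(-1.60911, -0.5086, 0.800186)  len=0.8891
  (v6,v2,v10) [--+] → (-1.60911, -0.5086, -0.800186)–(-0.980422, -0.5086, -1.42888)  len=0.8891
  (v8,v6,v7) [+-+] → (0.980422, -0.5086, -1.42888)–(0, -0.5086, -1.8034)  len=1.0495

Chained into 1 loop(s):
  loop 1: 10 segments, perimeter = 10.9552
Total perimeter = 10.955

loops=1 perimeter=10.955


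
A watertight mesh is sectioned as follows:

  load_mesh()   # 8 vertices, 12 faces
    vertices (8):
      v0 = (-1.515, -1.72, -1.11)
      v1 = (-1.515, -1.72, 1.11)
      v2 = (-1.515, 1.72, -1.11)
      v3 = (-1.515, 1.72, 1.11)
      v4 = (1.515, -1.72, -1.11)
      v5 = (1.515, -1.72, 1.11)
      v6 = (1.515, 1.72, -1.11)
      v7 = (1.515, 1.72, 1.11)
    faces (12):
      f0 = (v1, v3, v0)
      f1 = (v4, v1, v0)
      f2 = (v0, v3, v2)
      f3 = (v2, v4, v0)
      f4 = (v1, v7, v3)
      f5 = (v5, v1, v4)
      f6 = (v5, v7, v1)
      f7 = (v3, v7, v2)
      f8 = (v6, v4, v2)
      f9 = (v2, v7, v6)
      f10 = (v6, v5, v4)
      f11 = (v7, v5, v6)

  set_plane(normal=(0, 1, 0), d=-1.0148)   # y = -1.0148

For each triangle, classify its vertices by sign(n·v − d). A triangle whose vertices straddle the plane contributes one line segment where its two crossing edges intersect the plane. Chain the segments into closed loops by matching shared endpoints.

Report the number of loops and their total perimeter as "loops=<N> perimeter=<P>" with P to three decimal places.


Straddling triangles (8 of 12):
  (v1,v3,v0) [-+-] → (-1.515, -1.0148, 1.11)–(-1.515, -1.0148, -0.6549)  len=1.7649
  (v0,v3,v2) [-++] → (-1.515, -1.0148, -0.6549)–(-1.515, -1.0148, -1.11)  len=0.4551
  (v2,v4,v0) [+--] → (0.89385, -1.0148, -1.11)–(-1.515, -1.0148, -1.11)  len=2.4088
  (v1,v7,v3) [-++] → (-0.89385, -1.0148, 1.11)–(-1.515, -1.0148, 1.11)  len=0.6211
  (v5,v7,v1) [-+-] → (1.515, -1.0148, 1.11)–(-0.89385, -1.0148, 1.11)  len=2.4088
  (v6,v4,v2) [+-+] → (1.515, -1.0148, -1.11)–(0.89385, -1.0148, -1.11)  len=0.6211
  (v6,v5,v4) [+--] → (1.515, -1.0148, 0.6549)–(1.515, -1.0148, -1.11)  len=1.7649
  (v7,v5,v6) [+-+] → (1.515, -1.0148, 1.11)–(1.515, -1.0148, 0.6549)  len=0.4551

Chained into 1 loop(s):
  loop 1: 8 segments, perimeter = 10.5000
Total perimeter = 10.500

loops=1 perimeter=10.500


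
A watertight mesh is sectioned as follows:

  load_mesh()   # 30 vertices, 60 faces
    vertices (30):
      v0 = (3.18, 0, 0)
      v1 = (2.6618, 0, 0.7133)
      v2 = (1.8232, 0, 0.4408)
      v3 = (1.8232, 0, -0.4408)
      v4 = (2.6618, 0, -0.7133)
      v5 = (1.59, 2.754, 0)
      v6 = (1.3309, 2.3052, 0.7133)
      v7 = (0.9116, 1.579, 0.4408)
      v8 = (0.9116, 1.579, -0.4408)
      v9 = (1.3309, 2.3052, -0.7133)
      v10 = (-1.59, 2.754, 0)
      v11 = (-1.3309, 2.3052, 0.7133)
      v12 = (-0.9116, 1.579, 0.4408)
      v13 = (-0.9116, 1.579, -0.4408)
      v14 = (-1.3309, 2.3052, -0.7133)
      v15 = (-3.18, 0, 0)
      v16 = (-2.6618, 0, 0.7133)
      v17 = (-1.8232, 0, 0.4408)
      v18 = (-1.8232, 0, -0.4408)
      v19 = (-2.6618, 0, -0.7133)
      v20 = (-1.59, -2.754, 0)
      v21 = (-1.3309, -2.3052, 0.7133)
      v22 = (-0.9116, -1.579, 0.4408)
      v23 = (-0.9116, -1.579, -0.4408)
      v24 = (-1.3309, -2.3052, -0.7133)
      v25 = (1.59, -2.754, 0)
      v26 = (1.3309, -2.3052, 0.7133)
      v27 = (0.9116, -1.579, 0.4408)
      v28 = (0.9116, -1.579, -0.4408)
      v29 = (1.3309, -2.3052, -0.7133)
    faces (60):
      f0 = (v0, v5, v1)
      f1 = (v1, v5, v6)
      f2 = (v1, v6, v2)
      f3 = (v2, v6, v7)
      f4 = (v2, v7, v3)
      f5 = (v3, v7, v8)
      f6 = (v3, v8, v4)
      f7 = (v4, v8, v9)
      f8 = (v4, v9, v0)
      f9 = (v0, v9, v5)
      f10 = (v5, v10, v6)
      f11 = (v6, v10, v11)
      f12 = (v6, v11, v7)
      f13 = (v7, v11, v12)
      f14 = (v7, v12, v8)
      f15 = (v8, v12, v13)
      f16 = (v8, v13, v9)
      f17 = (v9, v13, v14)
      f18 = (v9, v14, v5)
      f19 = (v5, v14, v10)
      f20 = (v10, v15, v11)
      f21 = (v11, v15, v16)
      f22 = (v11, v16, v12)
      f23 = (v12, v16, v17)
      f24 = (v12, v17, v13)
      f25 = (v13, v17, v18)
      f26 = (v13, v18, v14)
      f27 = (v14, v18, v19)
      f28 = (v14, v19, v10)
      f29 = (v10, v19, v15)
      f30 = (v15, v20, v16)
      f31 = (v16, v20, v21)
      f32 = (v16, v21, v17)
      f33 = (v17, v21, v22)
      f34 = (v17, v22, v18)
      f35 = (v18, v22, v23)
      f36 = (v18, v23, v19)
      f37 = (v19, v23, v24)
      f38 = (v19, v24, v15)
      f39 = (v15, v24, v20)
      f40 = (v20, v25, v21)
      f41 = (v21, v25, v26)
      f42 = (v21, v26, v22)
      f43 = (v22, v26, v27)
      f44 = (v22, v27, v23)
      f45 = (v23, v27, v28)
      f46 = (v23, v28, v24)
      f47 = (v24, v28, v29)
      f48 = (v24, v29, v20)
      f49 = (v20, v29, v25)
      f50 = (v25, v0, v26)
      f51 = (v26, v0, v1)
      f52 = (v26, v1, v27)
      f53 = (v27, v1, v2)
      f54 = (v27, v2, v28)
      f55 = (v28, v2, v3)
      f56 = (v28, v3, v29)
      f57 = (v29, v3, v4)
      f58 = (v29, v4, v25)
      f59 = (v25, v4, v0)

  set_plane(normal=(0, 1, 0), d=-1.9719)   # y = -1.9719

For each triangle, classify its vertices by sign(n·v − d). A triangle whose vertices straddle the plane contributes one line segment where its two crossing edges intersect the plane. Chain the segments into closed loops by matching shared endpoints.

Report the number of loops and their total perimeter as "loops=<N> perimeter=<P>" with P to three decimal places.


loops=1 perimeter=9.699

Straddling triangles (18 of 60):
  (v15,v20,v16) [+-+] → (-2.04154, -1.9719, 0)–(-1.89438, -1.9719, 0.202568)  len=0.2504
  (v16,v20,v21) [+--] → (-1.89438, -1.9719, 0.202568)–(-1.52333, -1.9719, 0.7133)  len=0.6313
  (v16,v21,v17) [+-+] → (-1.52333, -1.9719, 0.7133)–(-1.40208, -1.9719, 0.6739)  len=0.1275
  (v17,v21,v22) [+-+] → (-1.40208, -1.9719, 0.6739)–(-1.13846, -1.9719, 0.588232)  len=0.2772
  (v19,v23,v24) [++-] → (-1.13846, -1.9719, -0.588232)–(-1.52333, -1.9719, -0.7133)  len=0.4047
  (v19,v24,v15) [+-+] → (-1.52333, -1.9719, -0.7133)–(-1.59825, -1.9719, -0.610167)  len=0.1275
  (v15,v24,v20) [+--] → (-1.59825, -1.9719, -0.610167)–(-2.04154, -1.9719, 0)  len=0.7542
  (v21,v26,v22) [--+] → (0.301672, -1.9719, 0.588232)–(-1.13846, -1.9719, 0.588232)  len=1.4401
  (v22,v26,v27) [+-+] → (0.301672, -1.9719, 0.588232)–(1.13846, -1.9719, 0.588232)  len=0.8368
  (v23,v28,v24) [++-] → (-0.301672, -1.9719, -0.588232)–(-1.13846, -1.9719, -0.588232)  len=0.8368
  (v24,v28,v29) [-+-] → (-0.301672, -1.9719, -0.588232)–(1.13846, -1.9719, -0.588232)  len=1.4401
  (v25,v0,v26) [-+-] → (2.04154, -1.9719, 0)–(1.59825, -1.9719, 0.610167)  len=0.7542
  (v26,v0,v1) [-++] → (1.59825, -1.9719, 0.610167)–(1.52333, -1.9719, 0.7133)  len=0.1275
  (v26,v1,v27) [-++] → (1.52333, -1.9719, 0.7133)–(1.13846, -1.9719, 0.588232)  len=0.4047
  (v28,v3,v29) [++-] → (1.40208, -1.9719, -0.6739)–(1.13846, -1.9719, -0.588232)  len=0.2772
  (v29,v3,v4) [-++] → (1.40208, -1.9719, -0.6739)–(1.52333, -1.9719, -0.7133)  len=0.1275
  (v29,v4,v25) [-+-] → (1.52333, -1.9719, -0.7133)–(1.89438, -1.9719, -0.202568)  len=0.6313
  (v25,v4,v0) [-++] → (1.89438, -1.9719, -0.202568)–(2.04154, -1.9719, 0)  len=0.2504

Chained into 1 loop(s):
  loop 1: 18 segments, perimeter = 9.6992
Total perimeter = 9.699


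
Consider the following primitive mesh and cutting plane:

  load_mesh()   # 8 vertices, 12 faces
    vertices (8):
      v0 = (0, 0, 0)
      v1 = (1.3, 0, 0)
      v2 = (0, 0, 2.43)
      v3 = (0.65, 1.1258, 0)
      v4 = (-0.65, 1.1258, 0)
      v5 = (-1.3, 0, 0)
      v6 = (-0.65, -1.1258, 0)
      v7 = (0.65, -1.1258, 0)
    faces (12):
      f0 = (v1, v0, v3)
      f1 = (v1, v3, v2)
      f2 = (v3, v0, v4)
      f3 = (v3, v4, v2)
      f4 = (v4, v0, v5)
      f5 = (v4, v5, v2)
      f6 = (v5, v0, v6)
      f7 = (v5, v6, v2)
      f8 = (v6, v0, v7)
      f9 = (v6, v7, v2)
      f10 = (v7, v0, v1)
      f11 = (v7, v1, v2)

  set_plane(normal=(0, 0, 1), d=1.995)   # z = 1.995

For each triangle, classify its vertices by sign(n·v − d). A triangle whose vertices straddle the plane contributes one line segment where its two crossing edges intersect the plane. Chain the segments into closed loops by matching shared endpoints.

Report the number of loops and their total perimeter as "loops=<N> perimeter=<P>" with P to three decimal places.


Straddling triangles (6 of 12):
  (v1,v3,v2) [--+] → (0.116358, 0.201532, 1.995)–(0.232716, 0, 1.995)  len=0.2327
  (v3,v4,v2) [--+] → (-0.116358, 0.201532, 1.995)–(0.116358, 0.201532, 1.995)  len=0.2327
  (v4,v5,v2) [--+] → (-0.232716, 0, 1.995)–(-0.116358, 0.201532, 1.995)  len=0.2327
  (v5,v6,v2) [--+] → (-0.116358, -0.201532, 1.995)–(-0.232716, 0, 1.995)  len=0.2327
  (v6,v7,v2) [--+] → (0.116358, -0.201532, 1.995)–(-0.116358, -0.201532, 1.995)  len=0.2327
  (v7,v1,v2) [--+] → (0.232716, 0, 1.995)–(0.116358, -0.201532, 1.995)  len=0.2327

Chained into 1 loop(s):
  loop 1: 6 segments, perimeter = 1.3963
Total perimeter = 1.396

loops=1 perimeter=1.396


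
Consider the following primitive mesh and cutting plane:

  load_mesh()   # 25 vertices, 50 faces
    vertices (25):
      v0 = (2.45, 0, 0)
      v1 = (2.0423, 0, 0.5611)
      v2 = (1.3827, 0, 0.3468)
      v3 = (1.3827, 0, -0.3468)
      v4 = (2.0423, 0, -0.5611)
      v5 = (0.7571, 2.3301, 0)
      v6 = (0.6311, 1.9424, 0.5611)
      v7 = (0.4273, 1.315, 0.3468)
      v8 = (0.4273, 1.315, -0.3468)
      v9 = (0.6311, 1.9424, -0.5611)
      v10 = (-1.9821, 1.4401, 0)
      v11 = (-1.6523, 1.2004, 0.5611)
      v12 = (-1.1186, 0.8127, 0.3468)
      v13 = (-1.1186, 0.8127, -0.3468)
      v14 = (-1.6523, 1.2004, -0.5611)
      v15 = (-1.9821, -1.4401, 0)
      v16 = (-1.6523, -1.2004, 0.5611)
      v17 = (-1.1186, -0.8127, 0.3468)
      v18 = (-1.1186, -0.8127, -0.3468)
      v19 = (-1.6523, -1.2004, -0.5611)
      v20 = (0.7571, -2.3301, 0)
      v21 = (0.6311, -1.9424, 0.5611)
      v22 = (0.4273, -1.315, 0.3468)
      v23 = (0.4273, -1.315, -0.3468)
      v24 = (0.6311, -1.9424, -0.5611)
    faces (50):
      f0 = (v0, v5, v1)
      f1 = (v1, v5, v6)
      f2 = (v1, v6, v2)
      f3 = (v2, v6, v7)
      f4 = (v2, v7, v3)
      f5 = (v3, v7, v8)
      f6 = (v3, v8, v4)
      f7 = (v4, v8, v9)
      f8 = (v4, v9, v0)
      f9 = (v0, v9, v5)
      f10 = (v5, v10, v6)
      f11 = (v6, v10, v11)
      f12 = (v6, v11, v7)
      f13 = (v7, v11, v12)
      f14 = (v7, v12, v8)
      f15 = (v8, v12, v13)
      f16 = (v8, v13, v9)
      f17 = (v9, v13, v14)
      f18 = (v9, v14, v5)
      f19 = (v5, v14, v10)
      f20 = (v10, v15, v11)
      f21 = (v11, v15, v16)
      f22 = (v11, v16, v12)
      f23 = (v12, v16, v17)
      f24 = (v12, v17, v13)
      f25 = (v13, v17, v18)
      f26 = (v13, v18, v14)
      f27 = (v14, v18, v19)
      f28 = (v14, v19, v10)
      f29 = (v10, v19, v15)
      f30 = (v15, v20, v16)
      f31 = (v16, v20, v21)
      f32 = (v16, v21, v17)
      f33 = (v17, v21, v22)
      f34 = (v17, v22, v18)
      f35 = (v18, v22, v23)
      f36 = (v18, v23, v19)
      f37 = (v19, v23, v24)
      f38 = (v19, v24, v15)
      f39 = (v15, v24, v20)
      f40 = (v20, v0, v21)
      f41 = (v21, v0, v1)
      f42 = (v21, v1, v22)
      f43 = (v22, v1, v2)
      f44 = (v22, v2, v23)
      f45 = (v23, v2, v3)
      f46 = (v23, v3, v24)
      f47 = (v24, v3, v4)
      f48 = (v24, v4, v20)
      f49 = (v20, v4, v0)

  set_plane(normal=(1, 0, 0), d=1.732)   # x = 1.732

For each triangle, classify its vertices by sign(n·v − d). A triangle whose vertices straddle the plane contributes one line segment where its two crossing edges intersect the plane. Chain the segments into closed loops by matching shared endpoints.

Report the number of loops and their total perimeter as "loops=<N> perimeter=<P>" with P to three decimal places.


Straddling triangles (14 of 50):
  (v0,v5,v1) [+-+] → (1.732, 0.988252, 0)–(1.732, 0.562582, 0.425627)  len=0.6020
  (v1,v5,v6) [+--] → (1.732, 0.562582, 0.425627)–(1.732, 0.427102, 0.5611)  len=0.1916
  (v1,v6,v2) [+--] → (1.732, 0.427102, 0.5611)–(1.732, 0, 0.460285)  len=0.4388
  (v3,v8,v4) [--+] → (1.732, 0.252659, -0.519925)–(1.732, 0, -0.460285)  len=0.2596
  (v4,v8,v9) [+--] → (1.732, 0.252659, -0.519925)–(1.732, 0.427102, -0.5611)  len=0.1792
  (v4,v9,v0) [+-+] → (1.732, 0.427102, -0.5611)–(1.732, 0.766751, -0.221491)  len=0.4803
  (v0,v9,v5) [+--] → (1.732, 0.766751, -0.221491)–(1.732, 0.988252, 0)  len=0.3132
  (v20,v0,v21) [-+-] → (1.732, -0.988252, 0)–(1.732, -0.766751, 0.221491)  len=0.3132
  (v21,v0,v1) [-++] → (1.732, -0.766751, 0.221491)–(1.732, -0.427102, 0.5611)  len=0.4803
  (v21,v1,v22) [-+-] → (1.732, -0.427102, 0.5611)–(1.732, -0.252659, 0.519925)  len=0.1792
  (v22,v1,v2) [-+-] → (1.732, -0.252659, 0.519925)–(1.732, 0, 0.460285)  len=0.2596
  (v24,v3,v4) [--+] → (1.732, 0, -0.460285)–(1.732, -0.427102, -0.5611)  len=0.4388
  (v24,v4,v20) [-+-] → (1.732, -0.427102, -0.5611)–(1.732, -0.562582, -0.425627)  len=0.1916
  (v20,v4,v0) [-++] → (1.732, -0.562582, -0.425627)–(1.732, -0.988252, 0)  len=0.6020

Chained into 1 loop(s):
  loop 1: 14 segments, perimeter = 4.9296
Total perimeter = 4.930

loops=1 perimeter=4.930


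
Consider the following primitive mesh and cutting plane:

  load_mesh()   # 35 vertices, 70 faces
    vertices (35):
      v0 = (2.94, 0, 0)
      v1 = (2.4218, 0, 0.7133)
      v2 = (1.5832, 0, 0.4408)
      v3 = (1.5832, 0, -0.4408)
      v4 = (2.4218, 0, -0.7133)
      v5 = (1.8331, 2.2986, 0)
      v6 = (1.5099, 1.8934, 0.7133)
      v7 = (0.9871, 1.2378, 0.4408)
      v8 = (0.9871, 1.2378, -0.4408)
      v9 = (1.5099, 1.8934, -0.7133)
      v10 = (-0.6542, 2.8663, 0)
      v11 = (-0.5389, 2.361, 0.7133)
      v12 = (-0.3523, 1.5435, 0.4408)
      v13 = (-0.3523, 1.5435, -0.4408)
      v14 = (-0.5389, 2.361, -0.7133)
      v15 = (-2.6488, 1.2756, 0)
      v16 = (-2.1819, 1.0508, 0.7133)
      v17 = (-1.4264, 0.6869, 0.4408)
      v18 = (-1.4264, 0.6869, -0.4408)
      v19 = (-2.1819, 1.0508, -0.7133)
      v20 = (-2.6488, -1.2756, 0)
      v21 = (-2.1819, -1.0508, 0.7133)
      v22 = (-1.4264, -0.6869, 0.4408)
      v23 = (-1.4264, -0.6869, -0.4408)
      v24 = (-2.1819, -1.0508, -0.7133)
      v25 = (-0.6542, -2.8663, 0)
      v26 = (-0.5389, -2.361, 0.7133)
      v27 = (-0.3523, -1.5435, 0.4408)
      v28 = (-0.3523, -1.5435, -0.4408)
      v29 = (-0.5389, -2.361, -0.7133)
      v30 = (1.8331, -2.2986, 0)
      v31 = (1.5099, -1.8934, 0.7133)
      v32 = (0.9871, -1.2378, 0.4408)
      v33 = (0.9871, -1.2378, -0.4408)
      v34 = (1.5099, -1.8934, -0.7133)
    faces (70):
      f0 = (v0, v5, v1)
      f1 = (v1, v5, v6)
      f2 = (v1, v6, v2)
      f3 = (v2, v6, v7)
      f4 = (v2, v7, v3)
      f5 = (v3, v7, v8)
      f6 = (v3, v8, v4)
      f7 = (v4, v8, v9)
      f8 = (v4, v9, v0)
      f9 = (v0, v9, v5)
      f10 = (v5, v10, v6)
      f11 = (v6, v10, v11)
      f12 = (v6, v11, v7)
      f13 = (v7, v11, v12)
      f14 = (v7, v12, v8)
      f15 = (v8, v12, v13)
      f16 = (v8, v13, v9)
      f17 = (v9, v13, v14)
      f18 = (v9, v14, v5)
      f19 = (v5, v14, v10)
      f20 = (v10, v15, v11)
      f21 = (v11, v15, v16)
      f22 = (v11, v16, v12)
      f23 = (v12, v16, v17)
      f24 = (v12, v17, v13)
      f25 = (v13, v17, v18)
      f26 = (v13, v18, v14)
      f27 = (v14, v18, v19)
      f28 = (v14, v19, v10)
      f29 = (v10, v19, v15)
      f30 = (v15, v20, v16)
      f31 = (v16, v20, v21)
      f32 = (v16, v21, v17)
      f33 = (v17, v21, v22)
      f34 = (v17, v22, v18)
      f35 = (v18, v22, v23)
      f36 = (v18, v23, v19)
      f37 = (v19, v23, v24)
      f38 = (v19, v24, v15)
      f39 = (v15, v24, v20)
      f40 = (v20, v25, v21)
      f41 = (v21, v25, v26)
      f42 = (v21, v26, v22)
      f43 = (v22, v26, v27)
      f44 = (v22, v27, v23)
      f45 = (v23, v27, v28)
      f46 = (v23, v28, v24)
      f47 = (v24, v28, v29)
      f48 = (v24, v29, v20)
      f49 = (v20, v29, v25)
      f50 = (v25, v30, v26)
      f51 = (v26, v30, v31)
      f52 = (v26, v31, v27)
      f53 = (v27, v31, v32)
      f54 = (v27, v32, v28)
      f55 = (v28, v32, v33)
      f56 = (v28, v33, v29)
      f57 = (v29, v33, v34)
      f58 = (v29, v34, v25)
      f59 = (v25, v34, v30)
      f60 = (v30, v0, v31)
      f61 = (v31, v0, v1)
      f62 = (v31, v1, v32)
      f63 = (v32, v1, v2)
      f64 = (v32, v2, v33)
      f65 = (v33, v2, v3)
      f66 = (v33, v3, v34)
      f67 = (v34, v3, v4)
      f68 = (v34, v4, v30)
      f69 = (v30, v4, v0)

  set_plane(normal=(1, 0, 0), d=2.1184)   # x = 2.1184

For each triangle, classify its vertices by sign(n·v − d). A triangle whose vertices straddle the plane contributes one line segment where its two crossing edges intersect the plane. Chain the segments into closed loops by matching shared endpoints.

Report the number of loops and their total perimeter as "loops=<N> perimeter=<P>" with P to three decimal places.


Straddling triangles (14 of 70):
  (v0,v5,v1) [+-+] → (2.1184, 1.70614, 0)–(2.1184, 1.18464, 0.345685)  len=0.6257
  (v1,v5,v6) [+--] → (2.1184, 1.18464, 0.345685)–(2.1184, 0.629957, 0.7133)  len=0.6654
  (v1,v6,v2) [+--] → (2.1184, 0.629957, 0.7133)–(2.1184, 0, 0.614711)  len=0.6376
  (v3,v8,v4) [--+] → (2.1184, 0.261761, -0.655674)–(2.1184, 0, -0.614711)  len=0.2649
  (v4,v8,v9) [+--] → (2.1184, 0.261761, -0.655674)–(2.1184, 0.629957, -0.7133)  len=0.3727
  (v4,v9,v0) [+-+] → (2.1184, 0.629957, -0.7133)–(2.1184, 1.08777, -0.409795)  len=0.5493
  (v0,v9,v5) [+--] → (2.1184, 1.08777, -0.409795)–(2.1184, 1.70614, 0)  len=0.7418
  (v30,v0,v31) [-+-] → (2.1184, -1.70614, 0)–(2.1184, -1.08777, 0.409795)  len=0.7418
  (v31,v0,v1) [-++] → (2.1184, -1.08777, 0.409795)–(2.1184, -0.629957, 0.7133)  len=0.5493
  (v31,v1,v32) [-+-] → (2.1184, -0.629957, 0.7133)–(2.1184, -0.261761, 0.655674)  len=0.3727
  (v32,v1,v2) [-+-] → (2.1184, -0.261761, 0.655674)–(2.1184, 0, 0.614711)  len=0.2649
  (v34,v3,v4) [--+] → (2.1184, 0, -0.614711)–(2.1184, -0.629957, -0.7133)  len=0.6376
  (v34,v4,v30) [-+-] → (2.1184, -0.629957, -0.7133)–(2.1184, -1.18464, -0.345685)  len=0.6654
  (v30,v4,v0) [-++] → (2.1184, -1.18464, -0.345685)–(2.1184, -1.70614, 0)  len=0.6257

Chained into 1 loop(s):
  loop 1: 14 segments, perimeter = 7.7150
Total perimeter = 7.715

loops=1 perimeter=7.715
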